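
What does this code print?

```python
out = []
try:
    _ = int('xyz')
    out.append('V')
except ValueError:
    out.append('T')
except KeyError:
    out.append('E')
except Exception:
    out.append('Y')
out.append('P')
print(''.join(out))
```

Execution trace: 'T' (except ValueError) → 'P' (after the try/except). Output: TP

Answer: TP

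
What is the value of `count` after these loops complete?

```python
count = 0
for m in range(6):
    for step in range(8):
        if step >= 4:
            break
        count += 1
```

Inner breaks at 4, outer runs 6 times
`count` takes the values: 0 → 1 → 2 → 3 → 4 → 5 → 6 → 7 → 8 → 9 → 10 → 11 → 12 → 13 → 14 → 15 → 16 → 17 → 18 → 19 → 20 → 21 → 22 → 23 → 24

Answer: 24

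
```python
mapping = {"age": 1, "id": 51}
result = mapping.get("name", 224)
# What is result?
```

Trace:
`mapping = {"age": 1, "id": 51}` → mapping = {'age': 1, 'id': 51}
`result = mapping.get("name", 224)` → result = 224
So result = 224

Answer: 224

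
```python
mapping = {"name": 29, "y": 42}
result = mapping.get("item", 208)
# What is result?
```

Trace:
`mapping = {"name": 29, "y": 42}` → mapping = {'name': 29, 'y': 42}
`result = mapping.get("item", 208)` → result = 208
So result = 208

Answer: 208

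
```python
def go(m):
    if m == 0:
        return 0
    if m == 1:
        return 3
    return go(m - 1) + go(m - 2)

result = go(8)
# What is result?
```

Build up from base cases: go(0)=0, go(1)=3, go(2)=3, go(3)=6, go(4)=9, go(5)=15, go(6)=24, ..., go(8)=63

Answer: 63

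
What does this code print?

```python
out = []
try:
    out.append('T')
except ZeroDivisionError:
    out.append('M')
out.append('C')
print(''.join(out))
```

Execution trace: 'T' (try body, no exception) → 'C' (after the try/except). Output: TC

Answer: TC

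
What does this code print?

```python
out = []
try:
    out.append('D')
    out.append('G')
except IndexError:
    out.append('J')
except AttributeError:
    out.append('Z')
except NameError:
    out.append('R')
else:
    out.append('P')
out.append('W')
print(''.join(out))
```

Execution trace: 'D' (try body) → 'G' (try body, no exception) → 'P' (else) → 'W' (after the try/except). Output: DGPW

Answer: DGPW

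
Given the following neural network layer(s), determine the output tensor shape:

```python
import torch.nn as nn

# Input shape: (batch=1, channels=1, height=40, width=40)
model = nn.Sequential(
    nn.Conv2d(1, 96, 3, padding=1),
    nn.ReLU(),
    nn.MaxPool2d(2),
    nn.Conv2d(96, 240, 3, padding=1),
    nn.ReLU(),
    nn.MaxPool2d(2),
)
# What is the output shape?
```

Input: (1, 1, 40, 40) -> after first Conv2d: (1, 96, 40, 40) -> after first MaxPool2d: (1, 96, 20, 20) -> after second Conv2d: (1, 240, 20, 20) -> Output: (1, 240, 10, 10)

Answer: (1, 240, 10, 10)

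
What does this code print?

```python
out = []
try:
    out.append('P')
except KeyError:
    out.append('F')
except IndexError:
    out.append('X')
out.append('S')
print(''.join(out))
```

Execution trace: 'P' (try body, no exception) → 'S' (after the try/except). Output: PS

Answer: PS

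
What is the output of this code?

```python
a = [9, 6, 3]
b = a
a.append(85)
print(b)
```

Key concept: basic list aliasing.
Step by step:
`a = [9, 6, 3]` → a = [9, 6, 3]
`b = a` → b = [9, 6, 3] (same object as a)
`a.append(85)` → a = [9, 6, 3, 85] (same object as b); b = [9, 6, 3, 85] (same object as a)
`print(b)` → prints [9, 6, 3, 85]

Answer: [9, 6, 3, 85]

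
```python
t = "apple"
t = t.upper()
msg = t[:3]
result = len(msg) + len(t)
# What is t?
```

Trace:
`t = "apple"` → t = 'apple'
`t = t.upper()` → t = 'APPLE'
`msg = t[:3]` → msg = 'APP'
`result = len(msg) + len(t)` → result = 8
So t = 'APPLE'

Answer: 'APPLE'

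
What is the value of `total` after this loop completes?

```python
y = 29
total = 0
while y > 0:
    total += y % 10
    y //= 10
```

Sum digits of 29
`total` takes the values: 0 → 9 → 11

Answer: 11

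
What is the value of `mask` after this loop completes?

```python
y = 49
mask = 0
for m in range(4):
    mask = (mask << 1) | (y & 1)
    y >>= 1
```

Reverse lowest 4 bits of 49
`mask` takes the values: 0 → 1 → 2 → 4 → 8

Answer: 8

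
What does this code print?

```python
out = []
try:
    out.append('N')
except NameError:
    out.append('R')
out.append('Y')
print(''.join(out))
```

Execution trace: 'N' (try body, no exception) → 'Y' (after the try/except). Output: NY

Answer: NY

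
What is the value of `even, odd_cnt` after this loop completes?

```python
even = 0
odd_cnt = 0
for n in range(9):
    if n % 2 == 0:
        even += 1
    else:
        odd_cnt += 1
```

Count evens and odds in range(9)
`even, odd_cnt` takes the values: (0, 0) → (1, 0) → (1, 1) → (2, 1) → (2, 2) → (3, 2) → (3, 3) → (4, 3) → (4, 4) → (5, 4)

Answer: 5, 4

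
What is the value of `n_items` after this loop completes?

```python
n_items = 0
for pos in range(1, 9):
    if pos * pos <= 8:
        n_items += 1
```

Count numbers where pos² ≤ 8
`n_items` takes the values: 0 → 1 → 2

Answer: 2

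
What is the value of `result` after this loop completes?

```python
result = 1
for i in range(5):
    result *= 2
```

2^5 = 32
`result` takes the values: 1 → 2 → 4 → 8 → 16 → 32

Answer: 32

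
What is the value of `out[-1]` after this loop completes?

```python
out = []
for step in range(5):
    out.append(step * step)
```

Last element of squares 0 to 4
`out` takes the values: [] → [0] → [0, 1] → [0, 1, 4] → [0, 1, 4, 9] → [0, 1, 4, 9, 16]
So `out[-1]` = 16

Answer: 16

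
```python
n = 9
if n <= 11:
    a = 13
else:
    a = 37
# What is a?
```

Trace:
`n = 9` → n = 9
`if n <= 11: ...` → n <= 11 is True → a = 13
So a = 13

Answer: 13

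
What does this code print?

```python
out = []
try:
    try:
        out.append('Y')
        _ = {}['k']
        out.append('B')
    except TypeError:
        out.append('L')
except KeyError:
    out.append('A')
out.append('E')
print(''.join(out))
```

Execution trace: 'Y' (try body) → 'A' (outer except KeyError) → 'E' (after the try/except). Output: YAE

Answer: YAE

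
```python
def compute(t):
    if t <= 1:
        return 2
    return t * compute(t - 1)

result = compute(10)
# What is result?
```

compute(10) = 10 * 9 * 8 * 7 * 6 * 5 * 4 * 3 * 2 * 2 = 7257600

Answer: 7257600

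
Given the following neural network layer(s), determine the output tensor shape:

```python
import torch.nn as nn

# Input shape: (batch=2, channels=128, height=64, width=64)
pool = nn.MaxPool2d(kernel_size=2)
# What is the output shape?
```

Input: (2, 128, 64, 64) -> Output: (2, 128, 32, 32)

Answer: (2, 128, 32, 32)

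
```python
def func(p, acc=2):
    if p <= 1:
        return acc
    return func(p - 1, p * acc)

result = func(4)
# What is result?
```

Accumulator trace (n, acc): (4, 2) -> (3, 8) -> (2, 24) -> (1, 48) -> return 48

Answer: 48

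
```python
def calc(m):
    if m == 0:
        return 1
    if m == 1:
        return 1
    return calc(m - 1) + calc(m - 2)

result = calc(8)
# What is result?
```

Build up from base cases: calc(0)=1, calc(1)=1, calc(2)=2, calc(3)=3, calc(4)=5, calc(5)=8, calc(6)=13, ..., calc(8)=34

Answer: 34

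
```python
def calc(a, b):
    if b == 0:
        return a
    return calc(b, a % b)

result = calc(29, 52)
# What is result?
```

calc(29, 52) -> calc(52, 29) -> calc(29, 23) -> calc(23, 6) -> calc(6, 5) -> calc(5, 1) -> calc(1, 0) -> 1

Answer: 1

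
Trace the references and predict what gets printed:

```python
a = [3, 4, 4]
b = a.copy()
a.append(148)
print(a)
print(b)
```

Key concept: list.copy() creates independent copy.
Step by step:
`a = [3, 4, 4]` → a = [3, 4, 4]
`b = a.copy()` → b = [3, 4, 4]
`a.append(148)` → a = [3, 4, 4, 148]
`print(a)` → prints [3, 4, 4, 148]
`print(b)` → prints [3, 4, 4]

Answer:
[3, 4, 4, 148]
[3, 4, 4]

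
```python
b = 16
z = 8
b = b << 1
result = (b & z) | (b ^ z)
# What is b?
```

Trace:
`b = 16` → b = 16
`z = 8` → z = 8
`b = b << 1` → b = 32
`result = (b & z) | (b ^ z)` → result = 40
So b = 32

Answer: 32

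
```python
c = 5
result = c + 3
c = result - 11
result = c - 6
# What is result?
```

Trace:
`c = 5` → c = 5
`result = c + 3` → result = 8
`c = result - 11` → c = -3
`result = c - 6` → result = -9
So result = -9

Answer: -9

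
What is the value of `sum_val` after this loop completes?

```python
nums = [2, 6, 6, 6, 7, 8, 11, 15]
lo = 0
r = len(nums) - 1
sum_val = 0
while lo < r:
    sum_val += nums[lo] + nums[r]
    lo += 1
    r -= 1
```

Sum of pairs from ends
`sum_val` takes the values: 0 → 17 → 34 → 48 → 61

Answer: 61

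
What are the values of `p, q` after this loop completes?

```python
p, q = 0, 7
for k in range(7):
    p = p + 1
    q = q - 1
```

p goes 0→7, q goes 7→0
`p, q` takes the values: (0, 7) → (1, 7) → (1, 6) → (2, 6) → (2, 5) → (3, 5) → (3, 4) → (4, 4) → (4, 3) → (5, 3) → (5, 2) → (6, 2) → (6, 1) → (7, 1) → (7, 0)

Answer: 7, 0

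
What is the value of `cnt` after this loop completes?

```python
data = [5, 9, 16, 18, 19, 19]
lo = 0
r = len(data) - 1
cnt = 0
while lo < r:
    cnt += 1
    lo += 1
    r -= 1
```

Iterations until pointers meet (list length 6)
`cnt` takes the values: 0 → 1 → 2 → 3

Answer: 3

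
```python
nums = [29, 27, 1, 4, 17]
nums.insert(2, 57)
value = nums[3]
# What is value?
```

Trace:
`nums = [29, 27, 1, 4, 17]` → nums = [29, 27, 1, 4, 17]
`nums.insert(2, 57)` → nums = [29, 27, 57, 1, 4, 17]
`value = nums[3]` → value = 1
So value = 1

Answer: 1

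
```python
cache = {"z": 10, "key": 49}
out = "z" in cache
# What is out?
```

Trace:
`cache = {"z": 10, "key": 49}` → cache = {'z': 10, 'key': 49}
`out = "z" in cache` → out = True
So out = True

Answer: True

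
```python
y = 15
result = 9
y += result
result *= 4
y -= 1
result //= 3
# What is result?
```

Trace:
`y = 15` → y = 15
`result = 9` → result = 9
`y += result` → y = 24
`result *= 4` → result = 36
`y -= 1` → y = 23
`result //= 3` → result = 12
So result = 12

Answer: 12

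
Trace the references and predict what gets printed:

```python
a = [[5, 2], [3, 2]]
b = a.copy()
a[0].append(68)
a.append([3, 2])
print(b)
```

Key concept: shallow copy with nested lists.
Step by step:
`a = [[5, 2], [3, 2]]` → a = [[5, 2], [3, 2]]
`b = a.copy()` → b = [[5, 2], [3, 2]]
`a[0].append(68)` → a = [[5, 2, 68], [3, 2]]; b = [[5, 2, 68], [3, 2]]
`a.append([3, 2])` → a = [[5, 2, 68], [3, 2], [3, 2]]
`print(b)` → prints [[5, 2, 68], [3, 2]]

Answer: [[5, 2, 68], [3, 2]]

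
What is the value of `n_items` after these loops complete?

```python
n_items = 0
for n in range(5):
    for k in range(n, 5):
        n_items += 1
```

Upper triangle: 5 + 4 + ... + 1
`n_items` takes the values: 0 → 1 → 2 → 3 → 4 → 5 → 6 → 7 → 8 → 9 → 10 → 11 → 12 → 13 → 14 → 15

Answer: 15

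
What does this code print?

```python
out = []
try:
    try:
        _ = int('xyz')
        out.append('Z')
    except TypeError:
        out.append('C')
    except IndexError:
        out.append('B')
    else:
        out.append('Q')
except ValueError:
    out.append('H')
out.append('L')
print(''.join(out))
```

Execution trace: 'H' (outer except ValueError) → 'L' (after the try/except). Output: HL

Answer: HL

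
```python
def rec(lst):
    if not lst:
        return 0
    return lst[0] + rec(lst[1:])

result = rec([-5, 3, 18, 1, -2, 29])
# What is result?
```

(-5) + 3 + 18 + 1 + (-2) + 29 + 0 = 44

Answer: 44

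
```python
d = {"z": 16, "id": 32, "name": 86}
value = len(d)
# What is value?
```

Trace:
`d = {"z": 16, "id": 32, "name": 86}` → d = {'z': 16, 'id': 32, 'name': 86}
`value = len(d)` → value = 3
So value = 3

Answer: 3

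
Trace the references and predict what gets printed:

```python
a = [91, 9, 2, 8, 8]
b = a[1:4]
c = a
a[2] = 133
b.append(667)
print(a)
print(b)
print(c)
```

Key concept: slice vs alias.
Step by step:
`a = [91, 9, 2, 8, 8]` → a = [91, 9, 2, 8, 8]
`b = a[1:4]` → b = [9, 2, 8]
`c = a` → c = [91, 9, 2, 8, 8] (same object as a)
`a[2] = 133` → a = [91, 9, 133, 8, 8] (same object as c); c = [91, 9, 133, 8, 8] (same object as a)
`b.append(667)` → b = [9, 2, 8, 667]
`print(a)` → prints [91, 9, 133, 8, 8]
`print(b)` → prints [9, 2, 8, 667]
`print(c)` → prints [91, 9, 133, 8, 8]

Answer:
[91, 9, 133, 8, 8]
[9, 2, 8, 667]
[91, 9, 133, 8, 8]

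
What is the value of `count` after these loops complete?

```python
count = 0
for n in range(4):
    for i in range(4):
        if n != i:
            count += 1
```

4² - 4 (exclude diagonal)
`count` takes the values: 0 → 1 → 2 → 3 → 4 → 5 → 6 → 7 → 8 → 9 → 10 → 11 → 12

Answer: 12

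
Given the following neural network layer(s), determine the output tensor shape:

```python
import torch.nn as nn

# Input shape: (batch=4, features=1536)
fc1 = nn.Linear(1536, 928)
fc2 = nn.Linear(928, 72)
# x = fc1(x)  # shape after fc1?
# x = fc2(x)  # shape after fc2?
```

Input: (4, 1536) -> after fc1: (4, 928) -> Output: (4, 72)

Answer: (4, 72)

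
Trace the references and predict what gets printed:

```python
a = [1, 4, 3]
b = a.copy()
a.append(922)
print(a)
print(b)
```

Key concept: list.copy() creates independent copy.
Step by step:
`a = [1, 4, 3]` → a = [1, 4, 3]
`b = a.copy()` → b = [1, 4, 3]
`a.append(922)` → a = [1, 4, 3, 922]
`print(a)` → prints [1, 4, 3, 922]
`print(b)` → prints [1, 4, 3]

Answer:
[1, 4, 3, 922]
[1, 4, 3]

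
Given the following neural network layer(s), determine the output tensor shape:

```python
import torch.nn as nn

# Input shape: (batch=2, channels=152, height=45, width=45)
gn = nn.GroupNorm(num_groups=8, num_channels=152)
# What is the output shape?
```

Input: (2, 152, 45, 45) -> Output: (2, 152, 45, 45)

Answer: (2, 152, 45, 45)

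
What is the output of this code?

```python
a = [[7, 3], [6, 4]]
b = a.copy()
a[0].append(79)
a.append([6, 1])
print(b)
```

Key concept: shallow copy with nested lists.
Step by step:
`a = [[7, 3], [6, 4]]` → a = [[7, 3], [6, 4]]
`b = a.copy()` → b = [[7, 3], [6, 4]]
`a[0].append(79)` → a = [[7, 3, 79], [6, 4]]; b = [[7, 3, 79], [6, 4]]
`a.append([6, 1])` → a = [[7, 3, 79], [6, 4], [6, 1]]
`print(b)` → prints [[7, 3, 79], [6, 4]]

Answer: [[7, 3, 79], [6, 4]]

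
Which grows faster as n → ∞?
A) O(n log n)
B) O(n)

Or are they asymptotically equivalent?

O(n log n) vs O(n): Higher order terms dominate.

Answer: A) O(n log n) grows faster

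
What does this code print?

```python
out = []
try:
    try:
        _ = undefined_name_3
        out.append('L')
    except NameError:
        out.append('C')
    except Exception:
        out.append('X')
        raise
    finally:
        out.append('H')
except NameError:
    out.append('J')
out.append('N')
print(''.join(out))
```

Execution trace: 'C' (inner except NameError) → 'H' (inner finally) → 'N' (after the try/except). Output: CHN

Answer: CHN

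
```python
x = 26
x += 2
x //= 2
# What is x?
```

Trace:
`x = 26` → x = 26
`x += 2` → x = 28
`x //= 2` → x = 14
So x = 14

Answer: 14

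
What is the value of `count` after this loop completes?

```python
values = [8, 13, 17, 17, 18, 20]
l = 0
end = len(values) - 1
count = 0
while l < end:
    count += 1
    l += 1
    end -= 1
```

Iterations until pointers meet (list length 6)
`count` takes the values: 0 → 1 → 2 → 3

Answer: 3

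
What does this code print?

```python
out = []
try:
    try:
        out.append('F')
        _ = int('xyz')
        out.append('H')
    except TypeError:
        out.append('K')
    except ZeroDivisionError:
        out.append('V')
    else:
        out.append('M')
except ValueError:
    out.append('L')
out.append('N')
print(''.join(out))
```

Execution trace: 'F' (inner try body) → 'L' (outer except ValueError) → 'N' (after the try/except). Output: FLN

Answer: FLN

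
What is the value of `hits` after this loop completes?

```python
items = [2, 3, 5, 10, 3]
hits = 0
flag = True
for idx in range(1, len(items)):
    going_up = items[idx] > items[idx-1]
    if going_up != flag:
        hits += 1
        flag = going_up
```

Count direction changes in [2, 3, 5, 10, 3]
`hits` takes the values: 0 → 1

Answer: 1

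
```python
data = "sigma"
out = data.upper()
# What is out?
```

Trace:
`data = "sigma"` → data = 'sigma'
`out = data.upper()` → out = 'SIGMA'
So out = 'SIGMA'

Answer: 'SIGMA'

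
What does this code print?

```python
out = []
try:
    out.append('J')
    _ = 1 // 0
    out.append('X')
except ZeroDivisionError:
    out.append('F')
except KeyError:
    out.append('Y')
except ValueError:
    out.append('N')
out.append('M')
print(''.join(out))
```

Execution trace: 'J' (try body) → 'F' (except ZeroDivisionError) → 'M' (after the try/except). Output: JFM

Answer: JFM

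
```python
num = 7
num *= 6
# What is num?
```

Trace:
`num = 7` → num = 7
`num *= 6` → num = 42
So num = 42

Answer: 42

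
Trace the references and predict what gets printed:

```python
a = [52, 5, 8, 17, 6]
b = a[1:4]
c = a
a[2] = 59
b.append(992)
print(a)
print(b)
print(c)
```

Key concept: slice vs alias.
Step by step:
`a = [52, 5, 8, 17, 6]` → a = [52, 5, 8, 17, 6]
`b = a[1:4]` → b = [5, 8, 17]
`c = a` → c = [52, 5, 8, 17, 6] (same object as a)
`a[2] = 59` → a = [52, 5, 59, 17, 6] (same object as c); c = [52, 5, 59, 17, 6] (same object as a)
`b.append(992)` → b = [5, 8, 17, 992]
`print(a)` → prints [52, 5, 59, 17, 6]
`print(b)` → prints [5, 8, 17, 992]
`print(c)` → prints [52, 5, 59, 17, 6]

Answer:
[52, 5, 59, 17, 6]
[5, 8, 17, 992]
[52, 5, 59, 17, 6]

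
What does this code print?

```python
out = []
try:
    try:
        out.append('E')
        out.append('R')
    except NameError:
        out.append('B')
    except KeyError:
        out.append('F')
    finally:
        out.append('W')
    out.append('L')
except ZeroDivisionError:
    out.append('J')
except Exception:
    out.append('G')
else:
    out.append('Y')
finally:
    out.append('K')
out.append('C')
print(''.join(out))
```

Execution trace: 'E' (inner try body) → 'R' (inner try body, no exception) → 'W' (inner finally) → 'L' (try body, no exception) → 'Y' (else) → 'K' (finally) → 'C' (after the try/except). Output: ERWLYKC

Answer: ERWLYKC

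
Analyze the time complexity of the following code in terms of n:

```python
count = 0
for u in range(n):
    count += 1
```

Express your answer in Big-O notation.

Each loop level contributes: n. Multiplying the contributions gives O(n).

Answer: O(n)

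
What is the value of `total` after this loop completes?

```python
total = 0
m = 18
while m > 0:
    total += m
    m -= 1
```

Sum 18 down to 1
`total` takes the values: 0 → 18 → 35 → 51 → 66 → 80 → 93 → 105 → 116 → 126 → 135 → 143 → 150 → 156 → 161 → 165 → 168 → 170 → 171

Answer: 171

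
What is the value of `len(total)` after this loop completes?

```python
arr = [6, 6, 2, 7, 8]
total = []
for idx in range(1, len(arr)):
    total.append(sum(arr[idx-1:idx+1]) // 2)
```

Number of 2-element averages
`total` takes the values: [] → [6] → [6, 4] → [6, 4, 4] → [6, 4, 4, 7]
So `len(total)` = 4

Answer: 4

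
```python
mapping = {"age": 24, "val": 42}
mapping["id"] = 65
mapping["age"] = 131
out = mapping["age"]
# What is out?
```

Trace:
`mapping = {"age": 24, "val": 42}` → mapping = {'age': 24, 'val': 42}
`mapping["id"] = 65` → mapping = {'age': 24, 'val': 42, 'id': 65}
`mapping["age"] = 131` → mapping = {'age': 131, 'val': 42, 'id': 65}
`out = mapping["age"]` → out = 131
So out = 131

Answer: 131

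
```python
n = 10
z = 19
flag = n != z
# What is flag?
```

Trace:
`n = 10` → n = 10
`z = 19` → z = 19
`flag = n != z` → flag = True
So flag = True

Answer: True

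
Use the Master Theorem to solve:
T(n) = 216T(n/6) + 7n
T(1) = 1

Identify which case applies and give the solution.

a=216, b=6, f(n)=7n. log_6(216) = 3. Since c=1 < 3, Case 1 applies: T(n) = Θ(n^log_b(a)) = O(n^3).

Answer: O(n^3) - Case 1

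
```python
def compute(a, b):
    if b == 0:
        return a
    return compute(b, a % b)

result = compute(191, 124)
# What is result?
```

compute(191, 124) -> compute(124, 67) -> compute(67, 57) -> compute(57, 10) -> compute(10, 7) -> compute(7, 3) -> compute(3, 1) -> compute(1, 0) -> 1

Answer: 1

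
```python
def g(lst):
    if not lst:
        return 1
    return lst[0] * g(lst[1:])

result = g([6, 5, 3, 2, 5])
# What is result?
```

Product over [6, 5, 3, 2, 5] = 6 * 5 * 3 * 2 * 5 = 900

Answer: 900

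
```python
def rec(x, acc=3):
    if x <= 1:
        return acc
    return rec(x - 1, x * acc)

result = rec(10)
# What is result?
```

Accumulator trace (n, acc): (10, 3) -> (9, 30) -> (8, 270) -> (7, 2160) -> (6, 15120) -> (5, 90720) -> (4, 453600) -> (3, 1814400) -> (2, 5443200) -> (1, 10886400) -> return 10886400

Answer: 10886400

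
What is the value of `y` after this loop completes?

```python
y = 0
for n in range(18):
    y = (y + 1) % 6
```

Increment mod 6, 18 times = 0
`y` takes the values: 0 → 1 → 2 → 3 → 4 → 5 → 0 → 1 → 2 → 3 → 4 → 5 → 0 → 1 → 2 → 3 → 4 → 5 → 0

Answer: 0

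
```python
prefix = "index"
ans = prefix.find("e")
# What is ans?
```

Trace:
`prefix = "index"` → prefix = 'index'
`ans = prefix.find("e")` → ans = 3
So ans = 3

Answer: 3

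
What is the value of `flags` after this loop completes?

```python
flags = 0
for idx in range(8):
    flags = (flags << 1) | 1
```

Build 8 consecutive 1-bits: 0b11111111
`flags` takes the values: 0 → 1 → 3 → 7 → 15 → 31 → 63 → 127 → 255

Answer: 255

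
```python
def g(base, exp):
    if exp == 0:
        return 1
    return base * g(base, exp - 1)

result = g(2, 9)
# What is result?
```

g(2, 9) = 2 * 2 * 2 * 2 * 2 * 2 * 2 * 2 * 2 = 512

Answer: 512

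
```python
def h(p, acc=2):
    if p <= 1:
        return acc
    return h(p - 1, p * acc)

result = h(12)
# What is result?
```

Accumulator trace (n, acc): (12, 2) -> (11, 24) -> (10, 264) -> (9, 2640) -> (8, 23760) -> (7, 190080) -> (6, 1330560) -> (5, 7983360) -> (4, 39916800) -> (3, 159667200) -> (2, 479001600) -> (1, 958003200) -> return 958003200

Answer: 958003200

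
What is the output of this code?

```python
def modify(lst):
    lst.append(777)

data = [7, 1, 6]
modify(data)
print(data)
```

Key concept: function modifies passed list.
Step by step:
`data = [7, 1, 6]` → data = [7, 1, 6]
`modify(data)` → data = [7, 1, 6, 777]
`print(data)` → prints [7, 1, 6, 777]

Answer: [7, 1, 6, 777]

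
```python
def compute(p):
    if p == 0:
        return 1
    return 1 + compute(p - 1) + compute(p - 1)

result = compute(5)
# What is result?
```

compute(p) = 1 + 2·compute(p-1), compute(0)=1. Closed form: (1+1)·2^5 - 1 = 63.

Answer: 63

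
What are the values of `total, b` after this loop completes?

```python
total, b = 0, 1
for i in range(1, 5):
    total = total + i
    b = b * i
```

Sum and factorial of 1 to 4
`total, b` takes the values: (0, 1) → (1, 1) → (3, 1) → (3, 2) → (6, 2) → (6, 6) → (10, 6) → (10, 24)

Answer: 10, 24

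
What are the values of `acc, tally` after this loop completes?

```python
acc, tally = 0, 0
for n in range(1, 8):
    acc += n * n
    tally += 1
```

Sum of squares and count
`acc, tally` takes the values: (0, 0) → (1, 0) → (1, 1) → (5, 1) → (5, 2) → (14, 2) → (14, 3) → (30, 3) → (30, 4) → (55, 4) → (55, 5) → (91, 5) → (91, 6) → (140, 6) → (140, 7)

Answer: 140, 7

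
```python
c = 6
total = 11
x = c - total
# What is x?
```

Trace:
`c = 6` → c = 6
`total = 11` → total = 11
`x = c - total` → x = -5
So x = -5

Answer: -5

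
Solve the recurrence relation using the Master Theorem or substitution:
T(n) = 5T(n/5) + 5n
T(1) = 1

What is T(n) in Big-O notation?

By Master Theorem: a=5, b=5, f(n)=5n. Since log_5(5) = 1 and f(n) = Θ(n^1), Case 2 applies. T(n) = O(n log n).

Answer: O(n log n)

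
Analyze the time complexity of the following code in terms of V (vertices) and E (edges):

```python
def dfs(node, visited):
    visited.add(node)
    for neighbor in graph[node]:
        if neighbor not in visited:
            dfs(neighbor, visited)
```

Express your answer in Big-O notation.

This is Depth-first search (recursive). Time complexity: O(V + E).

Answer: O(V + E)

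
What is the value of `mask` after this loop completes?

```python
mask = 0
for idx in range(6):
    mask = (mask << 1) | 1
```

Build 6 consecutive 1-bits: 0b111111
`mask` takes the values: 0 → 1 → 3 → 7 → 15 → 31 → 63

Answer: 63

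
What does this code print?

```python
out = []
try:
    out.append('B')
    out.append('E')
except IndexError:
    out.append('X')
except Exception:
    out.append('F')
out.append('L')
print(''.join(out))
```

Execution trace: 'B' (try body) → 'E' (try body, no exception) → 'L' (after the try/except). Output: BEL

Answer: BEL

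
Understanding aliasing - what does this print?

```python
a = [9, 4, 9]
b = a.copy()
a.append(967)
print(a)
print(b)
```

Key concept: list.copy() creates independent copy.
Step by step:
`a = [9, 4, 9]` → a = [9, 4, 9]
`b = a.copy()` → b = [9, 4, 9]
`a.append(967)` → a = [9, 4, 9, 967]
`print(a)` → prints [9, 4, 9, 967]
`print(b)` → prints [9, 4, 9]

Answer:
[9, 4, 9, 967]
[9, 4, 9]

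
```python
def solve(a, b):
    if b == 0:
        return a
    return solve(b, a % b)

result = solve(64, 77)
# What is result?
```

solve(64, 77) -> solve(77, 64) -> solve(64, 13) -> solve(13, 12) -> solve(12, 1) -> solve(1, 0) -> 1

Answer: 1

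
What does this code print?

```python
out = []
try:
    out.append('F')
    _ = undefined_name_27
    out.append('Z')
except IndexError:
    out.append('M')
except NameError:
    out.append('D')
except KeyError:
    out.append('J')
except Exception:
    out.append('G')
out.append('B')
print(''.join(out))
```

Execution trace: 'F' (try body) → 'D' (except NameError) → 'B' (after the try/except). Output: FDB

Answer: FDB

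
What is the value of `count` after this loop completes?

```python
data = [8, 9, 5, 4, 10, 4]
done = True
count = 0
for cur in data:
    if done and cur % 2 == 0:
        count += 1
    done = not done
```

Count even values at even positions
`count` takes the values: 0 → 1 → 2

Answer: 2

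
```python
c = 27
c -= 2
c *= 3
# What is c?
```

Trace:
`c = 27` → c = 27
`c -= 2` → c = 25
`c *= 3` → c = 75
So c = 75

Answer: 75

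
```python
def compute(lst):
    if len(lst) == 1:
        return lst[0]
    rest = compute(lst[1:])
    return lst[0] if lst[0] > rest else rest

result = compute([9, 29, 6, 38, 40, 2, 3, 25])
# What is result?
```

Recursive max over [9, 29, 6, 38, 40, 2, 3, 25] = 40

Answer: 40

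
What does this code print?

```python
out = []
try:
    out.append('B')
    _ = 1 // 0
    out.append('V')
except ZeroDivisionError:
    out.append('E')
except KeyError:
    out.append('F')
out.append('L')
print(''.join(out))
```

Execution trace: 'B' (try body) → 'E' (except ZeroDivisionError) → 'L' (after the try/except). Output: BEL

Answer: BEL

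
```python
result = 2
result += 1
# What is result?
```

Trace:
`result = 2` → result = 2
`result += 1` → result = 3
So result = 3

Answer: 3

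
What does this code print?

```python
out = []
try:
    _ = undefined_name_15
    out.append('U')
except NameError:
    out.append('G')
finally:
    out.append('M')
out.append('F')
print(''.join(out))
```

Execution trace: 'G' (except NameError) → 'M' (finally) → 'F' (after the try/except). Output: GMF

Answer: GMF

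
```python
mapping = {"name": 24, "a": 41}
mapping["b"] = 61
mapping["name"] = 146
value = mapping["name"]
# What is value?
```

Trace:
`mapping = {"name": 24, "a": 41}` → mapping = {'name': 24, 'a': 41}
`mapping["b"] = 61` → mapping = {'name': 24, 'a': 41, 'b': 61}
`mapping["name"] = 146` → mapping = {'name': 146, 'a': 41, 'b': 61}
`value = mapping["name"]` → value = 146
So value = 146

Answer: 146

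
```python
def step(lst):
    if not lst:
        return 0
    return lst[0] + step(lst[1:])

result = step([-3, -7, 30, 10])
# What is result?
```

(-3) + (-7) + 30 + 10 + 0 = 30

Answer: 30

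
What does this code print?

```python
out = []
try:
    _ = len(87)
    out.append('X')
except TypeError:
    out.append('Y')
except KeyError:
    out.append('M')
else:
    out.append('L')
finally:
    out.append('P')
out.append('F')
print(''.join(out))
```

Execution trace: 'Y' (except TypeError) → 'P' (finally) → 'F' (after the try/except). Output: YPF

Answer: YPF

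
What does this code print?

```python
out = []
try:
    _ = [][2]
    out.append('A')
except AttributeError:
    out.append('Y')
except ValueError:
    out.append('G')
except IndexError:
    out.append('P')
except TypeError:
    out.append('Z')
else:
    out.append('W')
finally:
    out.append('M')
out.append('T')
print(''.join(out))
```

Execution trace: 'P' (except IndexError) → 'M' (finally) → 'T' (after the try/except). Output: PMT

Answer: PMT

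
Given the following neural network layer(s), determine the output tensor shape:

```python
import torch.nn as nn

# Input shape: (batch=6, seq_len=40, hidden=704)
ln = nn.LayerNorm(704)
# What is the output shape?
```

Input: (6, 40, 704) -> Output: (6, 40, 704)

Answer: (6, 40, 704)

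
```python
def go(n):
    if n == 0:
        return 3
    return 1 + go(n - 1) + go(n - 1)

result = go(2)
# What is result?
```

go(n) = 1 + 2·go(n-1), go(0)=3. Closed form: (3+1)·2^2 - 1 = 15.

Answer: 15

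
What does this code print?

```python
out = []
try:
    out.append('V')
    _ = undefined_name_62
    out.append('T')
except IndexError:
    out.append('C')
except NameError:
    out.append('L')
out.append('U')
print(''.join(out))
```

Execution trace: 'V' (try body) → 'L' (except NameError) → 'U' (after the try/except). Output: VLU

Answer: VLU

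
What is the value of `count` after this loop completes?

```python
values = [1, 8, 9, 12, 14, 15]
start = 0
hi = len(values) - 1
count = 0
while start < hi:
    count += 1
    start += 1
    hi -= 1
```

Iterations until pointers meet (list length 6)
`count` takes the values: 0 → 1 → 2 → 3

Answer: 3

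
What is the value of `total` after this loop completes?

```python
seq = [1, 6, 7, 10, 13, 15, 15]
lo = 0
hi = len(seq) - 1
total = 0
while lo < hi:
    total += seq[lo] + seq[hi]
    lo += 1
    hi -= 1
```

Sum of pairs from ends
`total` takes the values: 0 → 16 → 37 → 57

Answer: 57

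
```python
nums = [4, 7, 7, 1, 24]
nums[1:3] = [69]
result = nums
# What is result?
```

Trace:
`nums = [4, 7, 7, 1, 24]` → nums = [4, 7, 7, 1, 24]
`nums[1:3] = [69]` → nums = [4, 69, 1, 24]
`result = nums` → result = [4, 69, 1, 24]
So result = [4, 69, 1, 24]

Answer: [4, 69, 1, 24]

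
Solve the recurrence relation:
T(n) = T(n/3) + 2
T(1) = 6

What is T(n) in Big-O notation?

Each step divides n by 3 and adds 2. After log_3(n) steps we reach T(1)=6. So T(n) = 2·log_3(n) + 6 = O(log n).

Answer: O(log n)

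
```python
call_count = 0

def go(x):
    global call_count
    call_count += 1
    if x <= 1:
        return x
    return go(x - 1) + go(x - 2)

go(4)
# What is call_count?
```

Calls(x) = 1 + Calls(x-1) + Calls(x-2); Calls(0)=Calls(1)=1. For x=4 this gives 9.

Answer: 9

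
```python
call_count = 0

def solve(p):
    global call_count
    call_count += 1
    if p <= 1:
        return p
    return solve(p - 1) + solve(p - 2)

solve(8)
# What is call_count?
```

Calls(p) = 1 + Calls(p-1) + Calls(p-2); Calls(0)=Calls(1)=1. For p=8 this gives 67.

Answer: 67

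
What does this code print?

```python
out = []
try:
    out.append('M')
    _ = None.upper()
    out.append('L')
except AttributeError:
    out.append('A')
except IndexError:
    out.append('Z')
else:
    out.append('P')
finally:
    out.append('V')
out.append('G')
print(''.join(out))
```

Execution trace: 'M' (try body) → 'A' (except AttributeError) → 'V' (finally) → 'G' (after the try/except). Output: MAVG

Answer: MAVG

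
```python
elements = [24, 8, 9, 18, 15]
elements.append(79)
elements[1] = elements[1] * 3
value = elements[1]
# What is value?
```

Trace:
`elements = [24, 8, 9, 18, 15]` → elements = [24, 8, 9, 18, 15]
`elements.append(79)` → elements = [24, 8, 9, 18, 15, 79]
`elements[1] = elements[1] * 3` → elements = [24, 24, 9, 18, 15, 79]
`value = elements[1]` → value = 24
So value = 24

Answer: 24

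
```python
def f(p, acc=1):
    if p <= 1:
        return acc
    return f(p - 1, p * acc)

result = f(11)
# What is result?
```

Accumulator trace (n, acc): (11, 1) -> (10, 11) -> (9, 110) -> (8, 990) -> (7, 7920) -> (6, 55440) -> (5, 332640) -> (4, 1663200) -> (3, 6652800) -> (2, 19958400) -> (1, 39916800) -> return 39916800

Answer: 39916800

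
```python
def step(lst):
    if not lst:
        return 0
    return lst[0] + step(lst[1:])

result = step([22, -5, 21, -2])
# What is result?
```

22 + (-5) + 21 + (-2) + 0 = 36

Answer: 36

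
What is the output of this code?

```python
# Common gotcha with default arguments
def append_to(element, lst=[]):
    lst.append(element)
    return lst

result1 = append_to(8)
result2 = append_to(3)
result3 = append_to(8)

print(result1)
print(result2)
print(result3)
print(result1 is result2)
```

Key concept: mutable default argument gotcha.
Step by step:
`result1 = append_to(8)` → result1 = [8]
`result2 = append_to(3)` → result1 = [8, 3] (same object as result2); result2 = [8, 3] (same object as result1)
`result3 = append_to(8)` → result1 = [8, 3, 8] (same object as result2, result3); result2 = [8, 3, 8] (same object as result1, result3); result3 = [8, 3, 8] (same object as result1, result2)
`print(result1)` → prints [8, 3, 8]
`print(result2)` → prints [8, 3, 8]
`print(result3)` → prints [8, 3, 8]
`print(result1 is result2)` → prints True

Answer:
[8, 3, 8]
[8, 3, 8]
[8, 3, 8]
True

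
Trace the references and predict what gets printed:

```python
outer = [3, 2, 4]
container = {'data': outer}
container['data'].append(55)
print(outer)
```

Key concept: dict holds reference to list.
Step by step:
`outer = [3, 2, 4]` → outer = [3, 2, 4]
`container = {'data': outer}` → container = {'data': [3, 2, 4]}
`container['data'].append(55)` → outer = [3, 2, 4, 55]; container = {'data': [3, 2, 4, 55]}
`print(outer)` → prints [3, 2, 4, 55]

Answer: [3, 2, 4, 55]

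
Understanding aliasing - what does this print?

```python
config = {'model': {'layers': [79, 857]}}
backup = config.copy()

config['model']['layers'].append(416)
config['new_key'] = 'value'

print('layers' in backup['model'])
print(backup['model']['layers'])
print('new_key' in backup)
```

Key concept: shallow copy gotcha with nested dict.
Step by step:
`config = {'model': {'layers': [79, 857]}}` → config = {'model': {'layers': [79, 857]}}
`backup = config.copy()` → backup = {'model': {'layers': [79, 857]}}
`config['model']['layers'].append(416)` → config = {'model': {'layers': [79, 857, 416]}}; backup = {'model': {'layers': [79, 857, 416]}}
`config['new_key'] = 'value'` → config = {'model': {'layers': [79, 857, 416]}, 'new_key': 'value'}
`print('layers' in backup['model'])` → prints True
`print(backup['model']['layers'])` → prints [79, 857, 416]
`print('new_key' in backup)` → prints False

Answer:
True
[79, 857, 416]
False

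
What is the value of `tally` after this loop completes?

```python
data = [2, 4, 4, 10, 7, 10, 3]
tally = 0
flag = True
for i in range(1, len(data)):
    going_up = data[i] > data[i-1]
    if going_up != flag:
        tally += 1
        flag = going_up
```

Count direction changes in [2, 4, 4, 10, 7, 10, 3]
`tally` takes the values: 0 → 1 → 2 → 3 → 4 → 5

Answer: 5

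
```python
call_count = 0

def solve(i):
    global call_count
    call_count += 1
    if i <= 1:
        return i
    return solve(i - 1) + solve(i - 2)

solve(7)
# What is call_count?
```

Calls(i) = 1 + Calls(i-1) + Calls(i-2); Calls(0)=Calls(1)=1. For i=7 this gives 41.

Answer: 41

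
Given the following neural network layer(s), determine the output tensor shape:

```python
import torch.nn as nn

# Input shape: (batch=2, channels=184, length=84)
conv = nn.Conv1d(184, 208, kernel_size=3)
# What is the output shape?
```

Input: (2, 184, 84) -> Output: (2, 208, 82)

Answer: (2, 208, 82)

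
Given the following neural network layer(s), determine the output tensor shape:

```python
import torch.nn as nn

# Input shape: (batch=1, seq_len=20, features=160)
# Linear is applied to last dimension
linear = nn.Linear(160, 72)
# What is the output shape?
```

Input: (1, 20, 160) -> Output: (1, 20, 72)

Answer: (1, 20, 72)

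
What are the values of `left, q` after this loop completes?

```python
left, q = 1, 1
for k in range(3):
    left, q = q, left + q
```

Fibonacci: after 3 iterations
`left, q` takes the values: (1, 1) → (1, 2) → (2, 3) → (3, 5)

Answer: 3, 5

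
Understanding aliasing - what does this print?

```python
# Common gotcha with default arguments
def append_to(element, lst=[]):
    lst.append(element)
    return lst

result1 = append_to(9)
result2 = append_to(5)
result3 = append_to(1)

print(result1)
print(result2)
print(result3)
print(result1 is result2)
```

Key concept: mutable default argument gotcha.
Step by step:
`result1 = append_to(9)` → result1 = [9]
`result2 = append_to(5)` → result1 = [9, 5] (same object as result2); result2 = [9, 5] (same object as result1)
`result3 = append_to(1)` → result1 = [9, 5, 1] (same object as result2, result3); result2 = [9, 5, 1] (same object as result1, result3); result3 = [9, 5, 1] (same object as result1, result2)
`print(result1)` → prints [9, 5, 1]
`print(result2)` → prints [9, 5, 1]
`print(result3)` → prints [9, 5, 1]
`print(result1 is result2)` → prints True

Answer:
[9, 5, 1]
[9, 5, 1]
[9, 5, 1]
True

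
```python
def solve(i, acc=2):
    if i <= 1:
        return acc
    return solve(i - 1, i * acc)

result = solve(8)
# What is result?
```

Accumulator trace (n, acc): (8, 2) -> (7, 16) -> (6, 112) -> (5, 672) -> (4, 3360) -> (3, 13440) -> (2, 40320) -> (1, 80640) -> return 80640

Answer: 80640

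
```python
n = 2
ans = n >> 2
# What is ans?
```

Trace:
`n = 2` → n = 2
`ans = n >> 2` → ans = 0
So ans = 0

Answer: 0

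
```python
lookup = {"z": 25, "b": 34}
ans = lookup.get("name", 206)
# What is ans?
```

Trace:
`lookup = {"z": 25, "b": 34}` → lookup = {'z': 25, 'b': 34}
`ans = lookup.get("name", 206)` → ans = 206
So ans = 206

Answer: 206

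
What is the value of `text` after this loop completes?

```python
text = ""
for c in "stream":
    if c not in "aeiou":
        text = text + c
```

Remove vowels from 'stream'
`text` takes the values: "" → "s" → "st" → "str" → "strm"

Answer: "strm"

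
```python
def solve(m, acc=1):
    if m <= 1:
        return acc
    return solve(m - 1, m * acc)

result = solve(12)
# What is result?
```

Accumulator trace (n, acc): (12, 1) -> (11, 12) -> (10, 132) -> (9, 1320) -> (8, 11880) -> (7, 95040) -> (6, 665280) -> (5, 3991680) -> (4, 19958400) -> (3, 79833600) -> (2, 239500800) -> (1, 479001600) -> return 479001600

Answer: 479001600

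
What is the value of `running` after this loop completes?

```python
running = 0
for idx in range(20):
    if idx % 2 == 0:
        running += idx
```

Sum of even numbers 0 to 19
`running` takes the values: 0 → 2 → 6 → 12 → 20 → 30 → 42 → 56 → 72 → 90

Answer: 90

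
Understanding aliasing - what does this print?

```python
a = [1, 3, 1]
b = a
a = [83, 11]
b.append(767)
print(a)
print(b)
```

Key concept: rebinding vs mutation: a is rebound to a new list, b still points at the original.
Step by step:
`a = [1, 3, 1]` → a = [1, 3, 1]
`b = a` → b = [1, 3, 1] (same object as a)
`a = [83, 11]` → a = [83, 11]
`b.append(767)` → b = [1, 3, 1, 767]
`print(a)` → prints [83, 11]
`print(b)` → prints [1, 3, 1, 767]

Answer:
[83, 11]
[1, 3, 1, 767]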